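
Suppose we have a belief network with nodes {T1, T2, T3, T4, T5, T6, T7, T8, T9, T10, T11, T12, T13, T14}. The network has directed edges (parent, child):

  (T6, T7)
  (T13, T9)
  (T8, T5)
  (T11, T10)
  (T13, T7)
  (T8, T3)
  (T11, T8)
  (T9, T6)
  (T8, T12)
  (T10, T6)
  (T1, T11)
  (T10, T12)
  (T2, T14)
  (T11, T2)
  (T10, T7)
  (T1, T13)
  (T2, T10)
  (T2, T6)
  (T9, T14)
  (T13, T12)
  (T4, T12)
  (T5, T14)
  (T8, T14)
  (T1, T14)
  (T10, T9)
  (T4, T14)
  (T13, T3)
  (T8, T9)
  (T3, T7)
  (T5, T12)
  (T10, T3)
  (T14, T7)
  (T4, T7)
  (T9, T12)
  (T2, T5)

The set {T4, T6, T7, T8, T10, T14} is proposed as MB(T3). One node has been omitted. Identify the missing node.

T13

Children of T3: T7.
T3 has parents T8, T10, T13.
Other parents of T3's children:
  T7: T4, T6, T10, T13, T14
MB(T3) = {T4, T6, T7, T8, T10, T13, T14}.
Comparing with the claimed set, T13 is missing.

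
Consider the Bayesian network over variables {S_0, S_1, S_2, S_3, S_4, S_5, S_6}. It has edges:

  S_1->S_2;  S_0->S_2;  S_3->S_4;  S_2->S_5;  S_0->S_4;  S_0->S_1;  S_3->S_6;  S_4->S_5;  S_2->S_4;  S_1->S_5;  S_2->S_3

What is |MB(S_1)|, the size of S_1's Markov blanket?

4

S_1's children: S_2, S_5.
Pa(S_1) = {S_0}.
Other parents of S_1's children:
  S_2's other parent is S_0.
  parents(S_5) \ {S_1} = {S_2, S_4}.
MB(S_1) = {S_0, S_2, S_4, S_5}, which has 4 nodes.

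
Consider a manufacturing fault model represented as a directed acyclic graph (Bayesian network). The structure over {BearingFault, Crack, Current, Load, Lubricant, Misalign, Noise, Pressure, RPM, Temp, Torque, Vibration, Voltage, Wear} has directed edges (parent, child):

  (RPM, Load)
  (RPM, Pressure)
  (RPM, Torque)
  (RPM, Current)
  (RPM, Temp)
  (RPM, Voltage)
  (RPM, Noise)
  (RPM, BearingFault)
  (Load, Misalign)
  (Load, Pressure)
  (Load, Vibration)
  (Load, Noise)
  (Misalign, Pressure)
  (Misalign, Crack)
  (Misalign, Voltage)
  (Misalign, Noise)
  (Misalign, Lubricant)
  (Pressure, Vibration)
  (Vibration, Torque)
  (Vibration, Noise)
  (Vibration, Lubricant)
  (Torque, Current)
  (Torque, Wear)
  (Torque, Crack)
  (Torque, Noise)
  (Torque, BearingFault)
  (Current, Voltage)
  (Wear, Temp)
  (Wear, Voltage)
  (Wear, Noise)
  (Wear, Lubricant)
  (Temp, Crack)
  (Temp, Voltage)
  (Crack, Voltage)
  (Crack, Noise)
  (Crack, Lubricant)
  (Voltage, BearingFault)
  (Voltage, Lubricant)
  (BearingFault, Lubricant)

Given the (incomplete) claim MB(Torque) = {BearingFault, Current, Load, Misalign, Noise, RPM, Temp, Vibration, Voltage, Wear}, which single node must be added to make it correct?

The Markov blanket of a node is its parents, its children, and the other parents of its children.
Torque's parents: RPM, Vibration.
Ch(Torque) = {BearingFault, Crack, Current, Noise, Wear}.
Other parents of Torque's children:
  Current's other parent is RPM.
  Wear has no other parent.
  Crack's other parents are Misalign, Temp.
  Noise also has parents Crack, Load, Misalign, RPM, Vibration, Wear.
  parents(BearingFault) \ {Torque} = {RPM, Voltage}.
MB(Torque) = {BearingFault, Crack, Current, Load, Misalign, Noise, RPM, Temp, Vibration, Voltage, Wear}.
Comparing with the claimed set, Crack is missing.

Crack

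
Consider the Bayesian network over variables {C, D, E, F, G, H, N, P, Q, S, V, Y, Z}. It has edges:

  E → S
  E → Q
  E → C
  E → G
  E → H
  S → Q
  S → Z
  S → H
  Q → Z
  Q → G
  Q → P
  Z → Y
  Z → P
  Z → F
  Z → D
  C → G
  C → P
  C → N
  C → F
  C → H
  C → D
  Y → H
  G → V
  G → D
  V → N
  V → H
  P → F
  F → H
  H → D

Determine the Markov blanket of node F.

{C, E, H, P, S, V, Y, Z}

Recall MB(v) = parents ∪ children ∪ spouses, where spouses are the other parents of v's children.
F has parents C, P, Z.
F has child H.
For each child, the remaining parents (spouses of F):
  H: C, E, S, V, Y
Union: {C, P, Z} ∪ {H} ∪ {C, E, S, V, Y} = {C, E, H, P, S, V, Y, Z}.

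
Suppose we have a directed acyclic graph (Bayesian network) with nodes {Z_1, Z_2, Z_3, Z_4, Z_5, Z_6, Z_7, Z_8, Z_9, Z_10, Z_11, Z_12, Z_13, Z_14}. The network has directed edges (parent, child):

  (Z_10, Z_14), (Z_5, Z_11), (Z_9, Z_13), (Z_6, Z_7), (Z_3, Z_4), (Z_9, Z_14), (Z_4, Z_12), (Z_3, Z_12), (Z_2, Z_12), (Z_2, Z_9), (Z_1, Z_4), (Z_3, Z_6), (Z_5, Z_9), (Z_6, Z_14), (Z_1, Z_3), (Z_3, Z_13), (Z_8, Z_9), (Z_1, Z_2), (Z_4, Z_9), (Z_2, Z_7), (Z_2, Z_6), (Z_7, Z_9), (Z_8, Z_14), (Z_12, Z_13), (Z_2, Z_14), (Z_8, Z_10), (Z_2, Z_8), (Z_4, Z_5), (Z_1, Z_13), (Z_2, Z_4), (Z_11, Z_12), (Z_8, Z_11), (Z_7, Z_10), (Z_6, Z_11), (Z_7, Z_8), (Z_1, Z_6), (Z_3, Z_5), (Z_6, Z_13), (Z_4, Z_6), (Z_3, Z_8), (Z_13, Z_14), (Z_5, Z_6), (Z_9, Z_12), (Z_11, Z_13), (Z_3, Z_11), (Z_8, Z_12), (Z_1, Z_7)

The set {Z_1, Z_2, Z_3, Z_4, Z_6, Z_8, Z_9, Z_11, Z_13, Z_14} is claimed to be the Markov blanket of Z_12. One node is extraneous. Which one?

Recall MB(v) = parents ∪ children ∪ spouses, where spouses are the other parents of v's children.
Z_12's children: Z_13.
Parents of Z_12: Z_2, Z_3, Z_4, Z_8, Z_9, Z_11.
Other parents of Z_12's children:
  Z_13: Z_1, Z_3, Z_6, Z_9, Z_11
MB(Z_12) = {Z_1, Z_2, Z_3, Z_4, Z_6, Z_8, Z_9, Z_11, Z_13}.
Z_14 is neither a parent, child, nor co-parent of Z_12, so it does not belong.

Z_14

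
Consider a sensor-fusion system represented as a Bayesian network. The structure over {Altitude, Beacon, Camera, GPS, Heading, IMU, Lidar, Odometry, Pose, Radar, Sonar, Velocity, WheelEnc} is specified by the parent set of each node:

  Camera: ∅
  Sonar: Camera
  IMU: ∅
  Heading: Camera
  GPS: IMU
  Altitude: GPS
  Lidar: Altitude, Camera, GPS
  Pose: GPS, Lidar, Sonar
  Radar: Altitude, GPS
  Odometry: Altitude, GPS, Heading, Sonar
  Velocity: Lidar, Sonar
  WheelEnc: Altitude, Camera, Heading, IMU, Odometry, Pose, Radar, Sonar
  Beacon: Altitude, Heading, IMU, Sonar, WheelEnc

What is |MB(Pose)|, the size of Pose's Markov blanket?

Pose has parents GPS, Lidar, Sonar.
Pose has child WheelEnc.
Co-parents of Pose (other parents of its children):
  WheelEnc: Altitude, Camera, Heading, IMU, Odometry, Radar, Sonar
MB(Pose) = {Altitude, Camera, GPS, Heading, IMU, Lidar, Odometry, Radar, Sonar, WheelEnc}, which has 10 nodes.

10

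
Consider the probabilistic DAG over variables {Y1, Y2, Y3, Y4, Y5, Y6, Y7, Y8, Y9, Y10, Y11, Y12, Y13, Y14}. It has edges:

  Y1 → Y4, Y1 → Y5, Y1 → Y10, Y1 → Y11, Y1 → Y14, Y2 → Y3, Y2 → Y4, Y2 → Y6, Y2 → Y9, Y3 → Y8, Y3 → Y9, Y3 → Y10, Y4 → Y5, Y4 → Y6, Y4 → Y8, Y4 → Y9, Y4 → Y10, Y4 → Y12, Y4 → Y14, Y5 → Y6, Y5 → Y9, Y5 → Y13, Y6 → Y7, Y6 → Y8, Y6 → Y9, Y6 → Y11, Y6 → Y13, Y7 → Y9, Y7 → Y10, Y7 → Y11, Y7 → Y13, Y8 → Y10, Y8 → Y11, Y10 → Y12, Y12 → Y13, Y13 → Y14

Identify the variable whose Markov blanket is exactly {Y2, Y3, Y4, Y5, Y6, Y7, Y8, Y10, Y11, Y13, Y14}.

The target node must have every member of {Y2, Y3, Y4, Y5, Y6, Y7, Y8, Y10, Y11, Y13, Y14} as a parent, child, or co-parent, and no others.
Parents of Y1: none; children: Y4, Y5, Y10, Y11, Y14; co-parents: Y2, Y3, Y4, Y6, Y7, Y8, Y13.
These exactly cover the given set, so the node is Y1.

Y1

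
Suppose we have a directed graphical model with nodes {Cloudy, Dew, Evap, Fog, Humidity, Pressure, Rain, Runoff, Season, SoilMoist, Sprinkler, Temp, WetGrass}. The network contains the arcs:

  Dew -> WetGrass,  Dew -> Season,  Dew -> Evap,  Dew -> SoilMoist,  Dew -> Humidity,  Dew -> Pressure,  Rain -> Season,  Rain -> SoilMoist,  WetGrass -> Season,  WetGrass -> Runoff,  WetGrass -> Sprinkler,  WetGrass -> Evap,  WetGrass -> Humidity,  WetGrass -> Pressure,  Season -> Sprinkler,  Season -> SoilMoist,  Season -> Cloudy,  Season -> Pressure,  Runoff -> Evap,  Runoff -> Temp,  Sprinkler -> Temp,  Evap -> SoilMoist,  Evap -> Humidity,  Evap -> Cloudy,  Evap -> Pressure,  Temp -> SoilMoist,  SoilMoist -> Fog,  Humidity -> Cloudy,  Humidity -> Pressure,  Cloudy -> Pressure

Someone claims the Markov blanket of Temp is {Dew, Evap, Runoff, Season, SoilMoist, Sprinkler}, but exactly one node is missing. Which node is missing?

Rain

Parents of Temp: Runoff, Sprinkler.
Temp has child SoilMoist.
Co-parents of Temp (other parents of its children):
  parents(SoilMoist) \ {Temp} = {Dew, Evap, Rain, Season}.
MB(Temp) = {Dew, Evap, Rain, Runoff, Season, SoilMoist, Sprinkler}.
Comparing with the claimed set, Rain is missing.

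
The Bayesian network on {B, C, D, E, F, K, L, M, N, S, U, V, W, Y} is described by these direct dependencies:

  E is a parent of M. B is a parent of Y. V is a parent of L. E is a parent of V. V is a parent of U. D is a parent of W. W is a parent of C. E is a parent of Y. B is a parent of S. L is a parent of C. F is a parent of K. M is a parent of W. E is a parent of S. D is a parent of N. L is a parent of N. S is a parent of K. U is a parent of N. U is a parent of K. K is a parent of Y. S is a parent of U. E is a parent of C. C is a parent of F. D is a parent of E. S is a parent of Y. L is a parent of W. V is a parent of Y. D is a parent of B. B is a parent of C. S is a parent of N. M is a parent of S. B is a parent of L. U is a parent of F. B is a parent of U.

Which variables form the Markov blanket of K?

Parents of K: F, S, U.
K has child Y.
Co-parents of K (other parents of its children):
  parents(Y) \ {K} = {B, E, S, V}.
Union: {F, S, U} ∪ {Y} ∪ {B, E, S, V} = {B, E, F, S, U, V, Y}.

{B, E, F, S, U, V, Y}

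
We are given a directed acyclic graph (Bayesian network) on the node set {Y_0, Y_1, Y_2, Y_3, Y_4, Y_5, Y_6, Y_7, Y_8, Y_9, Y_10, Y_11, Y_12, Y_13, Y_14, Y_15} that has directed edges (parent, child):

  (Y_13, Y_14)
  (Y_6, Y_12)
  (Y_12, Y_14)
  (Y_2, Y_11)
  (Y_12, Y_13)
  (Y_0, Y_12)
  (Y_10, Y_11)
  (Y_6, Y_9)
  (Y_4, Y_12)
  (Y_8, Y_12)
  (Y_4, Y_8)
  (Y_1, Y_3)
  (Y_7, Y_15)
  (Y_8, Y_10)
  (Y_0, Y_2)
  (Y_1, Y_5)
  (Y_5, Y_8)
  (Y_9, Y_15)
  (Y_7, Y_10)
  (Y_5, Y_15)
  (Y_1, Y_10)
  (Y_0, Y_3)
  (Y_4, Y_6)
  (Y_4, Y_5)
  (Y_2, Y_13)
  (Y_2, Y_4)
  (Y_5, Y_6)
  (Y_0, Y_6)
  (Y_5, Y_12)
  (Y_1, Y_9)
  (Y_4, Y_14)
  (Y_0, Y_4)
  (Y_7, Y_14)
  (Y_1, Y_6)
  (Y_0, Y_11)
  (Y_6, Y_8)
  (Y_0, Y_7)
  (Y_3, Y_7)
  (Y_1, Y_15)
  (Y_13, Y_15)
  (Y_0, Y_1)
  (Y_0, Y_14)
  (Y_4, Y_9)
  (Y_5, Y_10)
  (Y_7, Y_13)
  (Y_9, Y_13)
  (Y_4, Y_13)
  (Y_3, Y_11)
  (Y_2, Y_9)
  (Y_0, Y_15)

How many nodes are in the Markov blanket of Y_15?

6

A node's Markov blanket = Pa ∪ Ch ∪ (parents of Ch other than the node itself).
Pa(Y_15) = {Y_0, Y_1, Y_5, Y_7, Y_9, Y_13}.
Y_15 has no children.
Y_15 has no children, so there are no co-parents.
MB(Y_15) = {Y_0, Y_1, Y_5, Y_7, Y_9, Y_13}, which has 6 nodes.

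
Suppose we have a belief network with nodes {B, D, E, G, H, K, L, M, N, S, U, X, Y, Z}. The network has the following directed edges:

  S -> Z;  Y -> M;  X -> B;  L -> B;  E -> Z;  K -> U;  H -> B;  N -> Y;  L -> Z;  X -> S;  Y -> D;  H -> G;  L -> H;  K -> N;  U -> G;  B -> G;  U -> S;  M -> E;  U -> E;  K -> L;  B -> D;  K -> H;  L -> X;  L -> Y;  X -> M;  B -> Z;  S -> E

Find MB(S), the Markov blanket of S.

{B, E, L, M, U, X, Z}

S's children: E, Z.
Parents of S: U, X.
Parents of each child, excluding S:
  E: M, U
  Z: B, E, L
So the Markov blanket of S is {B, E, L, M, U, X, Z}.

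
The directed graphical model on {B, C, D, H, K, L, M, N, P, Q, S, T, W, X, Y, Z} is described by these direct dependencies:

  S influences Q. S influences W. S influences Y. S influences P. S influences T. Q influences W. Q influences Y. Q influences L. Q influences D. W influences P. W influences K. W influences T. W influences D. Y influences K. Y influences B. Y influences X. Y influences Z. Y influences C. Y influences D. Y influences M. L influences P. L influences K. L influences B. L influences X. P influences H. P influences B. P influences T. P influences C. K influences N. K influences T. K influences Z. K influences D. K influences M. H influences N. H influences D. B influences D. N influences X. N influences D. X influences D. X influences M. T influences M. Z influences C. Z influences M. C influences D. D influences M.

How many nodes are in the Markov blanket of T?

9

By definition, MB(T) is built from T's parents, T's children, and the co-parents of T.
Parents of T: K, P, S, W.
T's children: M.
Other parents of T's children:
  M also has parents D, K, X, Y, Z.
MB(T) = {D, K, M, P, S, W, X, Y, Z}, which has 9 nodes.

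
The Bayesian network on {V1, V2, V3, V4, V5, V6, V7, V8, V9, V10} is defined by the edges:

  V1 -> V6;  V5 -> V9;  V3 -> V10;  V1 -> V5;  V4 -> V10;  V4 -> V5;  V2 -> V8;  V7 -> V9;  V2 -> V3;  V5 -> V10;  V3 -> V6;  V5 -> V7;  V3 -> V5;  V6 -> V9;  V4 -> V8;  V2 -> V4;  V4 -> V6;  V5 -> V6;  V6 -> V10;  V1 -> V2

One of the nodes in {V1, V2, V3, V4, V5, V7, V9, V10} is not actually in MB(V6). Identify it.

V2

Recall MB(v) = parents ∪ children ∪ spouses, where spouses are the other parents of v's children.
V6 has parents V1, V3, V4, V5.
V6 has children V9, V10.
For each child, the remaining parents (spouses of V6):
  V9 also has parents V5, V7.
  parents(V10) \ {V6} = {V3, V4, V5}.
MB(V6) = {V1, V3, V4, V5, V7, V9, V10}.
V2 is neither a parent, child, nor co-parent of V6, so it does not belong.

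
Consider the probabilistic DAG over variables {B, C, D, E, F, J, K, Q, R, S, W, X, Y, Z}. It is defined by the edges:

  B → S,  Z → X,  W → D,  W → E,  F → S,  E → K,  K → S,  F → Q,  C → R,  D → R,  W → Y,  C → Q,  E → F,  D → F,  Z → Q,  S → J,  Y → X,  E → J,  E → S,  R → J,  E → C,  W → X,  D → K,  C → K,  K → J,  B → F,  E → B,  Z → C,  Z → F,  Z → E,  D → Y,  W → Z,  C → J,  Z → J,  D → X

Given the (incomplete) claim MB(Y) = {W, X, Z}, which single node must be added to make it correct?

Recall MB(v) = parents ∪ children ∪ spouses, where spouses are the other parents of v's children.
Pa(Y) = {D, W}.
Y has child X.
Co-parents of Y (other parents of its children):
  X also has parents D, W, Z.
MB(Y) = {D, W, X, Z}.
Comparing with the claimed set, D is missing.

D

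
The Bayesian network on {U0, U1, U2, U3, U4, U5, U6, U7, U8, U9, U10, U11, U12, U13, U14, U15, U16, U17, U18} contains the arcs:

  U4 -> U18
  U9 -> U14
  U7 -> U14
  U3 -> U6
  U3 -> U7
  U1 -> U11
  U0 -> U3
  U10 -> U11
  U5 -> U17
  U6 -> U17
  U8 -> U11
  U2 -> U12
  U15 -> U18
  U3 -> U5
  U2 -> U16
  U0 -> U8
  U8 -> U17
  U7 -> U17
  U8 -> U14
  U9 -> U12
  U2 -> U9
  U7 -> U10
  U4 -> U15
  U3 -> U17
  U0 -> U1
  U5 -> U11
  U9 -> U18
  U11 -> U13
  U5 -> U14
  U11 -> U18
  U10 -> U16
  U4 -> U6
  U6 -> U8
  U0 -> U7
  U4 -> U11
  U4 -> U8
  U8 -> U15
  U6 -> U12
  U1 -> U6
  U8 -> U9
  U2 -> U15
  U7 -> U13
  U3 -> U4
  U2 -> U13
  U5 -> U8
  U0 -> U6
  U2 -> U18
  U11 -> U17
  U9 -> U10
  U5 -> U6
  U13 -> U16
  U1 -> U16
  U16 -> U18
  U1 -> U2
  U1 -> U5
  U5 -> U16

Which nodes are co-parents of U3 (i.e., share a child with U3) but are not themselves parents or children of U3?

{U1, U8, U11}

Children of U3: U4, U5, U6, U7, U17.
  U4 has no other parent.
  U5's other parent is U1.
  U6 also has parents U0, U1, U4, U5.
  U7's other parent is U0.
  U17 also has parents U5, U6, U7, U8, U11.
Excluding nodes already adjacent to U3 (U0, U4, U5, U6, U7, U17), the co-parent-only contribution is {U1, U8, U11}.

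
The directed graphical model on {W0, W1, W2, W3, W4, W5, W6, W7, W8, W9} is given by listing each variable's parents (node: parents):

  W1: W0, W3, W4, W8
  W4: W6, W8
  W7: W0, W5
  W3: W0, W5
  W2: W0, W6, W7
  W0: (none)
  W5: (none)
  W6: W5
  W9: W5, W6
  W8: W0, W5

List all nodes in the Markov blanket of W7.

W7 has child W2.
Parents of W7: W0, W5.
For each child, the remaining parents (spouses of W7):
  W2's other parents are W0, W6.
So the Markov blanket of W7 is {W0, W2, W5, W6}.

{W0, W2, W5, W6}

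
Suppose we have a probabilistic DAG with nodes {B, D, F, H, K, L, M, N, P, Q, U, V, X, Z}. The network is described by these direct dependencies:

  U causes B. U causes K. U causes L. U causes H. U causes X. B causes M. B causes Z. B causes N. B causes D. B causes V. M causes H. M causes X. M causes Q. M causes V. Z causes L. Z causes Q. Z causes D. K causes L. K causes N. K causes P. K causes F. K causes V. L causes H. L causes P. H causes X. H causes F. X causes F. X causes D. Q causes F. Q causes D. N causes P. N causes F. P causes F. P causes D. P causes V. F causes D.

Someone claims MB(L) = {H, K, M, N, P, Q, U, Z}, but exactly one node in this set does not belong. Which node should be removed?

Q

A node's Markov blanket = Pa ∪ Ch ∪ (parents of Ch other than the node itself).
Children of L: H, P.
L's parents: K, U, Z.
For each child, the remaining parents (spouses of L):
  H: M, U
  P: K, N
MB(L) = {H, K, M, N, P, U, Z}.
Q is neither a parent, child, nor co-parent of L, so it does not belong.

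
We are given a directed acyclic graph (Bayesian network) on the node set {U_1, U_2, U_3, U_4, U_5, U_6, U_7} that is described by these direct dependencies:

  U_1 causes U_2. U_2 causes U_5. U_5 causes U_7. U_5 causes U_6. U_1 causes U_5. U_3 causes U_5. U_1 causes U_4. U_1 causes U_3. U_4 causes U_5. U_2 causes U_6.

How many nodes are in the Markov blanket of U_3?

4

Parents of U_3: U_1.
Ch(U_3) = {U_5}.
Co-parents of U_3 (other parents of its children):
  U_5: U_1, U_2, U_4
MB(U_3) = {U_1, U_2, U_4, U_5}, which has 4 nodes.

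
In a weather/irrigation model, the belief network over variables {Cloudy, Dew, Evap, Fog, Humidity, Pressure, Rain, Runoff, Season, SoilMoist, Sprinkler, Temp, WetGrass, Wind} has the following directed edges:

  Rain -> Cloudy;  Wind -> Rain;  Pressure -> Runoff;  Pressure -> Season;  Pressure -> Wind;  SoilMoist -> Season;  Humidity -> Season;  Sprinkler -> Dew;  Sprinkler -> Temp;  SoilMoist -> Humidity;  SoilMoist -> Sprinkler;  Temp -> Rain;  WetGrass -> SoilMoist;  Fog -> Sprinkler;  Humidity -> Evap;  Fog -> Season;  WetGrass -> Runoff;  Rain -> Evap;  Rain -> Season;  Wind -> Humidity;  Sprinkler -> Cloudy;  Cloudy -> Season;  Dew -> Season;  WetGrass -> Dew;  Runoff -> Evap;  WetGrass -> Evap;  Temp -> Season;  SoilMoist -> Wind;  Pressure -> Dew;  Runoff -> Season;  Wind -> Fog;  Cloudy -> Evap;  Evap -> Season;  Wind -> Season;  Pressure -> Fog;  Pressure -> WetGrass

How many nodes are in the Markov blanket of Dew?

Parents of Dew: Pressure, Sprinkler, WetGrass.
Dew's children: Season.
For each child, the remaining parents (spouses of Dew):
  Season: Cloudy, Evap, Fog, Humidity, Pressure, Rain, Runoff, SoilMoist, Temp, Wind
MB(Dew) = {Cloudy, Evap, Fog, Humidity, Pressure, Rain, Runoff, Season, SoilMoist, Sprinkler, Temp, WetGrass, Wind}, which has 13 nodes.

13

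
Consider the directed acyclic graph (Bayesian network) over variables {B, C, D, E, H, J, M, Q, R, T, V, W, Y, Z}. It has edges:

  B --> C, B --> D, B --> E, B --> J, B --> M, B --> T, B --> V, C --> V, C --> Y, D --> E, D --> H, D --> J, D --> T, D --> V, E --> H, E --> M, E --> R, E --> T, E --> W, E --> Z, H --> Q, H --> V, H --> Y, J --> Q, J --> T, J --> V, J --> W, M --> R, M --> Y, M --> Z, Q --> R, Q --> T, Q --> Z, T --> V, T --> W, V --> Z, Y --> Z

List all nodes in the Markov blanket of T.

T's children: V, W.
T has parents B, D, E, J, Q.
Parents of each child, excluding T:
  parents(V) \ {T} = {B, C, D, H, J}.
  W also has parents E, J.
Taking the union gives {B, C, D, E, H, J, Q, V, W}.

{B, C, D, E, H, J, Q, V, W}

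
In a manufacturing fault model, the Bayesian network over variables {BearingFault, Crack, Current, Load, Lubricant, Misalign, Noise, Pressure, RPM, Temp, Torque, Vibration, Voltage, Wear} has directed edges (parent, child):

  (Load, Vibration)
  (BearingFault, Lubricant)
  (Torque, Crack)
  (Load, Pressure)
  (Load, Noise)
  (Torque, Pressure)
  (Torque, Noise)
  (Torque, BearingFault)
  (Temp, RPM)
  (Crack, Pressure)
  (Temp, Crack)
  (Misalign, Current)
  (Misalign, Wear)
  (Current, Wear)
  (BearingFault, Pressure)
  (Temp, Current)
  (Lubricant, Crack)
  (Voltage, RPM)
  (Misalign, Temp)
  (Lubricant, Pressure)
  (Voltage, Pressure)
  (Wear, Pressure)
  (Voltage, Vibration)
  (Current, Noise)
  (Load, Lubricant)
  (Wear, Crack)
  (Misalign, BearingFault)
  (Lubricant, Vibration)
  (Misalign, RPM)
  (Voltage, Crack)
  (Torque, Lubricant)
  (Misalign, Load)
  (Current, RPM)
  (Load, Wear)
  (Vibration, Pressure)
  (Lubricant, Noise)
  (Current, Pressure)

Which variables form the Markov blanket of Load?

{BearingFault, Crack, Current, Lubricant, Misalign, Noise, Pressure, Torque, Vibration, Voltage, Wear}

By definition, MB(Load) is built from Load's parents, Load's children, and the co-parents of Load.
Load has parent Misalign.
Children of Load: Lubricant, Noise, Pressure, Vibration, Wear.
Other parents of Load's children:
  Lubricant: BearingFault, Torque
  Wear: Current, Misalign
  Vibration: Lubricant, Voltage
  Pressure: BearingFault, Crack, Current, Lubricant, Torque, Vibration, Voltage, Wear
  Noise: Current, Lubricant, Torque
MB(Load) = {BearingFault, Crack, Current, Lubricant, Misalign, Noise, Pressure, Torque, Vibration, Voltage, Wear}.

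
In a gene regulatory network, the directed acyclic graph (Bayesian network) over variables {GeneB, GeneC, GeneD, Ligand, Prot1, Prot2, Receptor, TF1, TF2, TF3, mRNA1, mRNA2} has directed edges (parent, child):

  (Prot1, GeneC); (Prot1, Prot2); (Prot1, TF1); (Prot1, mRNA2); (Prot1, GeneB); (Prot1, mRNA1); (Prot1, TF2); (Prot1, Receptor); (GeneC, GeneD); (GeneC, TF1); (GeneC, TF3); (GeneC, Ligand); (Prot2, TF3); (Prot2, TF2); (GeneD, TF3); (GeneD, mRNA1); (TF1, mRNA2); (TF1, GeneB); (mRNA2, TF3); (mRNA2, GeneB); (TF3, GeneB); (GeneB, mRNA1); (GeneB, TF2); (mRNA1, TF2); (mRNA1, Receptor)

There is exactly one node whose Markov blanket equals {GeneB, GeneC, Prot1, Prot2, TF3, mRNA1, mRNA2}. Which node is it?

GeneD

The target node must have every member of {GeneB, GeneC, Prot1, Prot2, TF3, mRNA1, mRNA2} as a parent, child, or co-parent, and no others.
Parents of GeneD: GeneC; children: TF3, mRNA1; co-parents: GeneB, GeneC, Prot1, Prot2, mRNA2.
These exactly cover the given set, so the node is GeneD.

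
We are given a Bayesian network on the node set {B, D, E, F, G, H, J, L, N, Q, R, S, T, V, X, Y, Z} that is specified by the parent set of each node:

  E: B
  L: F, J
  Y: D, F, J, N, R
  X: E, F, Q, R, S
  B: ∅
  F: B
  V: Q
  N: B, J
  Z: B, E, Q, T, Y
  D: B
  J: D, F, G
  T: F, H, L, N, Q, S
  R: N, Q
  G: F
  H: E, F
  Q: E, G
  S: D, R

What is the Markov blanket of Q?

{B, E, F, G, H, L, N, R, S, T, V, X, Y, Z}

Q's parents: E, G.
Children of Q: R, T, V, X, Z.
For each child, the remaining parents (spouses of Q):
  R also has parent N.
  T also has parents F, H, L, N, S.
  V: no additional parents.
  parents(X) \ {Q} = {E, F, R, S}.
  parents(Z) \ {Q} = {B, E, T, Y}.
Union: {E, G} ∪ {R, T, V, X, Z} ∪ {B, E, F, H, L, N, R, S, T, Y} = {B, E, F, G, H, L, N, R, S, T, V, X, Y, Z}.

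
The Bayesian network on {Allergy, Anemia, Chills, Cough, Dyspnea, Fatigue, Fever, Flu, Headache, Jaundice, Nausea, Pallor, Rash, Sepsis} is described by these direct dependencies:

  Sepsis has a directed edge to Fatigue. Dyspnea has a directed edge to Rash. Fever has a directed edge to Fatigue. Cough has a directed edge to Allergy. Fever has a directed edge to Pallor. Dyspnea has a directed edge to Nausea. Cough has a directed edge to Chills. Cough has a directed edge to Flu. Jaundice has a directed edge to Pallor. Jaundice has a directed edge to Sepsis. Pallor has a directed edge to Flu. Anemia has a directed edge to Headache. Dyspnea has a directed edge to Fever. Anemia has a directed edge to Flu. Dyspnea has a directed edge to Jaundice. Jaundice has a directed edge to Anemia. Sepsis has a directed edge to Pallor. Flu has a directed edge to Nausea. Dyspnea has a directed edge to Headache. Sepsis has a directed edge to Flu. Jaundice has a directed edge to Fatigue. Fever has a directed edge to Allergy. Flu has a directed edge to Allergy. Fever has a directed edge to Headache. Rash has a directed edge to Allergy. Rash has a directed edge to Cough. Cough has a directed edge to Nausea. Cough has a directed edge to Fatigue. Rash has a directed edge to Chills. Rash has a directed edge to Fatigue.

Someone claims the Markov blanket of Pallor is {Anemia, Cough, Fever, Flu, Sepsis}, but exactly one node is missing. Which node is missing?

Jaundice

Recall MB(v) = parents ∪ children ∪ spouses, where spouses are the other parents of v's children.
Pallor's parents: Fever, Jaundice, Sepsis.
Pallor's children: Flu.
For each child, the remaining parents (spouses of Pallor):
  parents(Flu) \ {Pallor} = {Anemia, Cough, Sepsis}.
MB(Pallor) = {Anemia, Cough, Fever, Flu, Jaundice, Sepsis}.
Comparing with the claimed set, Jaundice is missing.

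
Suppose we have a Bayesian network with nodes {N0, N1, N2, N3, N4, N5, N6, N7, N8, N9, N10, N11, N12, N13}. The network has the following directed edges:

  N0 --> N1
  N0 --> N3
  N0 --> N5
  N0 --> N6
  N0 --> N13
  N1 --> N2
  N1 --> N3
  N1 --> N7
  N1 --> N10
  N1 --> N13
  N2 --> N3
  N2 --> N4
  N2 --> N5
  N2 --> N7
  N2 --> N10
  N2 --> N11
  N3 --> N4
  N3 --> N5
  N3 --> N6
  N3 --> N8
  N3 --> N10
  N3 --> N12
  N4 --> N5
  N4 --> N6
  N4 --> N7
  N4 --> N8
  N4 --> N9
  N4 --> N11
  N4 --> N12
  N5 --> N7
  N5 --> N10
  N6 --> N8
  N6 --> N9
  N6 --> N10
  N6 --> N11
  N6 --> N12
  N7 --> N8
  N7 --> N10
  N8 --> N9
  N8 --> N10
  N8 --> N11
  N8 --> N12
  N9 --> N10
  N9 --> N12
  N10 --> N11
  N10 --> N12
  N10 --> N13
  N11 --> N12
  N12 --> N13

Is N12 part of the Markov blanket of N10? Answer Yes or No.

N12 is a child of N10.
So N12 ∈ MB(N10).

Yes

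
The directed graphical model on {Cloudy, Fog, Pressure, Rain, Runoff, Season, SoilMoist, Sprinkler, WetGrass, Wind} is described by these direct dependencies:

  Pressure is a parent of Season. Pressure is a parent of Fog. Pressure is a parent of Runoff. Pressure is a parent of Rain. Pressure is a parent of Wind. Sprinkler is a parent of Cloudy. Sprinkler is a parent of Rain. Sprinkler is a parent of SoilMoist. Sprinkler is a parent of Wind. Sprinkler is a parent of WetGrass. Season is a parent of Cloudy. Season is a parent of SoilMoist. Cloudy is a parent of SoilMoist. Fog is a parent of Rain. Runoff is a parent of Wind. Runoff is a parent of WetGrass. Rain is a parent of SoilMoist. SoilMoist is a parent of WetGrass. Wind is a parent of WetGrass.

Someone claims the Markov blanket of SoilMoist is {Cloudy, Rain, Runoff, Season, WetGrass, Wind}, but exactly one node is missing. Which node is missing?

Sprinkler

Parents of SoilMoist: Cloudy, Rain, Season, Sprinkler.
SoilMoist's children: WetGrass.
Co-parents of SoilMoist (other parents of its children):
  WetGrass: Runoff, Sprinkler, Wind
MB(SoilMoist) = {Cloudy, Rain, Runoff, Season, Sprinkler, WetGrass, Wind}.
Comparing with the claimed set, Sprinkler is missing.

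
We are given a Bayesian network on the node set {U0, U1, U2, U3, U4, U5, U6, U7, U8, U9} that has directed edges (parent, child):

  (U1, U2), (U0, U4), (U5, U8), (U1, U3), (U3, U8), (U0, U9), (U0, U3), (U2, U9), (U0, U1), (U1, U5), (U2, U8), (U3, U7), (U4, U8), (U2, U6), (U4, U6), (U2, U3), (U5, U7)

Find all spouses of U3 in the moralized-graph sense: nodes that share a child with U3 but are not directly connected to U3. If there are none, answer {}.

{U4, U5}

Children of U3: U7, U8.
  U7's other parent is U5.
  U8's other parents are U2, U4, U5.
Excluding nodes already adjacent to U3 (U0, U1, U2, U7, U8), the co-parent-only contribution is {U4, U5}.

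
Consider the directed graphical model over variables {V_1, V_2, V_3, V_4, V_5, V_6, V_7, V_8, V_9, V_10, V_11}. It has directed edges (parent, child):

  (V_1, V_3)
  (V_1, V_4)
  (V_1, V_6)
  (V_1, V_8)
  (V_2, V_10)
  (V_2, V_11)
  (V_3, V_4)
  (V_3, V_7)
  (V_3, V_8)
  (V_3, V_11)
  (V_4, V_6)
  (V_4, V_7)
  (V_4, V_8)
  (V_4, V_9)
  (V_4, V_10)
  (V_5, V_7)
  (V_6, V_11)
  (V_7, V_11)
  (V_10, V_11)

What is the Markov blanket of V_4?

V_4's children: V_6, V_7, V_8, V_9, V_10.
V_4 has parents V_1, V_3.
For each child, the remaining parents (spouses of V_4):
  V_6: V_1
  V_7: V_3, V_5
  V_8: V_1, V_3
  V_9: —
  V_10: V_2
Taking the union gives {V_1, V_2, V_3, V_5, V_6, V_7, V_8, V_9, V_10}.

{V_1, V_2, V_3, V_5, V_6, V_7, V_8, V_9, V_10}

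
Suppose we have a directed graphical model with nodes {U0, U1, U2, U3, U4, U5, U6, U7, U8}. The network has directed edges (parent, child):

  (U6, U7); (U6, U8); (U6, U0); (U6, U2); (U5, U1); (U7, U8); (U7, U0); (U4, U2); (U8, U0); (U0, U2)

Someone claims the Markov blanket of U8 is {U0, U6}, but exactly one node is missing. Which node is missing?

Recall MB(v) = parents ∪ children ∪ spouses, where spouses are the other parents of v's children.
U8 has parents U6, U7.
U8's children: U0.
Parents of each child, excluding U8:
  U0 also has parents U6, U7.
MB(U8) = {U0, U6, U7}.
Comparing with the claimed set, U7 is missing.

U7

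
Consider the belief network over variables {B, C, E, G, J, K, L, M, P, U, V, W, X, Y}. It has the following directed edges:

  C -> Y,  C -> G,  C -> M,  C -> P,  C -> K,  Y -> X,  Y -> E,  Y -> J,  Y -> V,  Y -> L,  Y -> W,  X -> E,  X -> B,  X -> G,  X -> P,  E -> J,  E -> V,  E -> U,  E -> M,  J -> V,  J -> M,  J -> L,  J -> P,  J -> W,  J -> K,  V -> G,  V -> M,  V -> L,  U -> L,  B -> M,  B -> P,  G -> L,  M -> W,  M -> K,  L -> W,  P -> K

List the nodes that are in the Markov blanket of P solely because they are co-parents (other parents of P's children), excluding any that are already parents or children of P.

{M}

Children of P: K.
  parents(K) \ {P} = {C, J, M}.
Excluding nodes already adjacent to P (B, C, J, K, X), the co-parent-only contribution is {M}.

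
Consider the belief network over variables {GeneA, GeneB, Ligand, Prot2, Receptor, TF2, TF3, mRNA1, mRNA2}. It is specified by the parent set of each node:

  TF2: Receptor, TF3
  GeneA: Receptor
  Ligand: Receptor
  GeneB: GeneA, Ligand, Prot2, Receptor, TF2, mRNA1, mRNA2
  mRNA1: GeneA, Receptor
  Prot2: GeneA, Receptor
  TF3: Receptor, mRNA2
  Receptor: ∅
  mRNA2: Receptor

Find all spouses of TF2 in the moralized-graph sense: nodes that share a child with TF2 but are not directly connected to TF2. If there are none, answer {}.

{GeneA, Ligand, Prot2, mRNA1, mRNA2}

Children of TF2: GeneB.
  GeneB: GeneA, Ligand, Prot2, Receptor, mRNA1, mRNA2
Excluding nodes already adjacent to TF2 (GeneB, Receptor, TF3), the co-parent-only contribution is {GeneA, Ligand, Prot2, mRNA1, mRNA2}.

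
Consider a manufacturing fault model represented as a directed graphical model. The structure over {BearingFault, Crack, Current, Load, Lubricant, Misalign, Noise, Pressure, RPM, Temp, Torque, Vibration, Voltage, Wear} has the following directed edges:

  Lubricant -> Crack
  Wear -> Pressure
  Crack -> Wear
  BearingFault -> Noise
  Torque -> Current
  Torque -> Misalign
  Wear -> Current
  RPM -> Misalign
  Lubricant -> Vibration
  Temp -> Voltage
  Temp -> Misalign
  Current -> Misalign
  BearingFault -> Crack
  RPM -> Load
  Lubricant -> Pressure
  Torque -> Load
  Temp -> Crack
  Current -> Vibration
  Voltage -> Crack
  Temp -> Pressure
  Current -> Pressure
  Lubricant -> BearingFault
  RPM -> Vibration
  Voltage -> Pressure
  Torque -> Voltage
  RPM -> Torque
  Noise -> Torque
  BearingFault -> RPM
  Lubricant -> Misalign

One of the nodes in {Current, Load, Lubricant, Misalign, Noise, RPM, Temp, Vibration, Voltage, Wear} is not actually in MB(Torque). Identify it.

Torque's children: Current, Load, Misalign, Voltage.
Parents of Torque: Noise, RPM.
Co-parents of Torque (other parents of its children):
  parents(Voltage) \ {Torque} = {Temp}.
  Current's other parent is Wear.
  Load's other parent is RPM.
  Misalign also has parents Current, Lubricant, RPM, Temp.
MB(Torque) = {Current, Load, Lubricant, Misalign, Noise, RPM, Temp, Voltage, Wear}.
Vibration is neither a parent, child, nor co-parent of Torque, so it does not belong.

Vibration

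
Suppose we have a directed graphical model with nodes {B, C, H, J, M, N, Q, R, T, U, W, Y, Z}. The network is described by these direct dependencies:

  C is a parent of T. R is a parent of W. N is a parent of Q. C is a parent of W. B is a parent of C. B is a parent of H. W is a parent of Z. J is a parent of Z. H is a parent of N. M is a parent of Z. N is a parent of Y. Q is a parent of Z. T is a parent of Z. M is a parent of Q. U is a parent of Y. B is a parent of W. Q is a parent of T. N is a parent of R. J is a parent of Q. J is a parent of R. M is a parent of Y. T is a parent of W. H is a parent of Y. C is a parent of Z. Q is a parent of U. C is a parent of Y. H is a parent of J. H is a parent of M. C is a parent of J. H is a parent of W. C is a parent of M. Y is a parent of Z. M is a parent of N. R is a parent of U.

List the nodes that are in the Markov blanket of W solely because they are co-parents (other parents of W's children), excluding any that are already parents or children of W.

Children of W: Z.
  parents(Z) \ {W} = {C, J, M, Q, T, Y}.
Excluding nodes already adjacent to W (B, C, H, R, T, Z), the co-parent-only contribution is {J, M, Q, Y}.

{J, M, Q, Y}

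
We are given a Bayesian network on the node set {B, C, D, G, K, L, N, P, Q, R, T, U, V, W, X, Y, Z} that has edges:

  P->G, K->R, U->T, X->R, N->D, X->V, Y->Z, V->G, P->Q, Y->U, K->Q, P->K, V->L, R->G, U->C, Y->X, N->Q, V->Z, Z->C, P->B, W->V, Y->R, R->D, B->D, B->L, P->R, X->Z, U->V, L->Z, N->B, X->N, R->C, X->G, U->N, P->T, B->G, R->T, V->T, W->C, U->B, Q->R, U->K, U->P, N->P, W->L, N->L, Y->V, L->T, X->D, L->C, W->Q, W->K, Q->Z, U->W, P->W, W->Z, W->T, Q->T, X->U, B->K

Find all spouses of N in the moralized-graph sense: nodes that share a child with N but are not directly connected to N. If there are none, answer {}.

{K, R, V, W}

Children of N: B, D, L, P, Q.
  parents(P) \ {N} = {U}.
  B also has parents P, U.
  Q's other parents are K, P, W.
  parents(L) \ {N} = {B, V, W}.
  D also has parents B, R, X.
Excluding nodes already adjacent to N (B, D, L, P, Q, U, X), the co-parent-only contribution is {K, R, V, W}.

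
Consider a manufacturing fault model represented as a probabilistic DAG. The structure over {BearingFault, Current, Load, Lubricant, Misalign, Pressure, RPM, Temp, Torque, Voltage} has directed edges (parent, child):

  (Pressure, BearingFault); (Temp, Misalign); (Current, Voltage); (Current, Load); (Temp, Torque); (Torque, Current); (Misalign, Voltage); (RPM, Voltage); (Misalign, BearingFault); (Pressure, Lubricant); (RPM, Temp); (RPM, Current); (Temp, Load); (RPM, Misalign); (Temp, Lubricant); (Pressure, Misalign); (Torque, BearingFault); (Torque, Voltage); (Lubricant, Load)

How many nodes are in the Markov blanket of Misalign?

7

Misalign's parents: Pressure, RPM, Temp.
Ch(Misalign) = {BearingFault, Voltage}.
Other parents of Misalign's children:
  parents(BearingFault) \ {Misalign} = {Pressure, Torque}.
  parents(Voltage) \ {Misalign} = {Current, RPM, Torque}.
MB(Misalign) = {BearingFault, Current, Pressure, RPM, Temp, Torque, Voltage}, which has 7 nodes.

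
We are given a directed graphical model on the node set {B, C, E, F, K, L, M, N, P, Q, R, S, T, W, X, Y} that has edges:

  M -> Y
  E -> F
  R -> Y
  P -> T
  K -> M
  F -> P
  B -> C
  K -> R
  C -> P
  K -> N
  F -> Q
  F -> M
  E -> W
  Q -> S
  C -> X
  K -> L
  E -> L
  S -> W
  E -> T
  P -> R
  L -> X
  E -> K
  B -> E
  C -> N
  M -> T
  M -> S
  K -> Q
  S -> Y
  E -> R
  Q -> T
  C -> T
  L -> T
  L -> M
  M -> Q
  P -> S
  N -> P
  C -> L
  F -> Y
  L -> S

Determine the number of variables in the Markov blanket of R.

7

R's parents: E, K, P.
R has child Y.
Other parents of R's children:
  parents(Y) \ {R} = {F, M, S}.
MB(R) = {E, F, K, M, P, S, Y}, which has 7 nodes.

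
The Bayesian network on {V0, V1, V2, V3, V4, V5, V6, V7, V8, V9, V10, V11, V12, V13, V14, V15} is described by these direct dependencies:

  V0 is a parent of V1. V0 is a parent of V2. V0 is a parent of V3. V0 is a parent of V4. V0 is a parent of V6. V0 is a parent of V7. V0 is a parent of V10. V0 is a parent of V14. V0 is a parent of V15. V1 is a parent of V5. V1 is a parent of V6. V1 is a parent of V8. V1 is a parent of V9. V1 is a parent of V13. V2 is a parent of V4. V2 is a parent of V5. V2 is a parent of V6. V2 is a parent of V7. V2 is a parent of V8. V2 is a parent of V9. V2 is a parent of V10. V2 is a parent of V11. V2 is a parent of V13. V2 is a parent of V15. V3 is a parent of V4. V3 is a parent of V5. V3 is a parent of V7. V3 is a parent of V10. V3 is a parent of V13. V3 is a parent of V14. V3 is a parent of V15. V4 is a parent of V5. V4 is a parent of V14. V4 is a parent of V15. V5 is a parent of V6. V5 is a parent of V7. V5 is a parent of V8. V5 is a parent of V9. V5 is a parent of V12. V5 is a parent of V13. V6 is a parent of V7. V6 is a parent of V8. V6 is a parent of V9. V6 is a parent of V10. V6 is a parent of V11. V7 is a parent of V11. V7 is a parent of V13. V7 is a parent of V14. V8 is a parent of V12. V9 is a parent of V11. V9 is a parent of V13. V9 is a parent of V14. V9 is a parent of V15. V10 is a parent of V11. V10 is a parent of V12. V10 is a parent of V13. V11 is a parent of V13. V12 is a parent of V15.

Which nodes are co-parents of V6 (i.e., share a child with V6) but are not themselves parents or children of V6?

{V3}

Children of V6: V7, V8, V9, V10, V11.
  V7: V0, V2, V3, V5
  V8: V1, V2, V5
  V9: V1, V2, V5
  V10: V0, V2, V3
  V11: V2, V7, V9, V10
Excluding nodes already adjacent to V6 (V0, V1, V2, V5, V7, V8, V9, V10, V11), the co-parent-only contribution is {V3}.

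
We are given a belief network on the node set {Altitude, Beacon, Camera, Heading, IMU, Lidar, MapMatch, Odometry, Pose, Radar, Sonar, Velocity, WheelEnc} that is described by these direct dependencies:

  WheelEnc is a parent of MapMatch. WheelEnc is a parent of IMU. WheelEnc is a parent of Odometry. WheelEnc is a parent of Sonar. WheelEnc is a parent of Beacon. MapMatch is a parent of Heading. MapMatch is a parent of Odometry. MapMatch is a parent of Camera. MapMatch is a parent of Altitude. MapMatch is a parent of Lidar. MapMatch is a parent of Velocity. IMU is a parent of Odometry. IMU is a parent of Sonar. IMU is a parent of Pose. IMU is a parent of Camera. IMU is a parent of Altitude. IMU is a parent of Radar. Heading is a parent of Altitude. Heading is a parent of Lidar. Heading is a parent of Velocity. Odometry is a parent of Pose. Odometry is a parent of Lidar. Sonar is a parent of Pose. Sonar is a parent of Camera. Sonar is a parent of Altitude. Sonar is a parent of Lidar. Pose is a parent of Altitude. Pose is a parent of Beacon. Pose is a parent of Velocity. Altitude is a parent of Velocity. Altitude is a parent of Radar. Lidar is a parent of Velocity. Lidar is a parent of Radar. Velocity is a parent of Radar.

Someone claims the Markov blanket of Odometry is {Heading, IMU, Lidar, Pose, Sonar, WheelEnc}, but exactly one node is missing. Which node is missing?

A node's Markov blanket = Pa ∪ Ch ∪ (parents of Ch other than the node itself).
Odometry's parents: IMU, MapMatch, WheelEnc.
Odometry has children Lidar, Pose.
For each child, the remaining parents (spouses of Odometry):
  Pose also has parents IMU, Sonar.
  Lidar's other parents are Heading, MapMatch, Sonar.
MB(Odometry) = {Heading, IMU, Lidar, MapMatch, Pose, Sonar, WheelEnc}.
Comparing with the claimed set, MapMatch is missing.

MapMatch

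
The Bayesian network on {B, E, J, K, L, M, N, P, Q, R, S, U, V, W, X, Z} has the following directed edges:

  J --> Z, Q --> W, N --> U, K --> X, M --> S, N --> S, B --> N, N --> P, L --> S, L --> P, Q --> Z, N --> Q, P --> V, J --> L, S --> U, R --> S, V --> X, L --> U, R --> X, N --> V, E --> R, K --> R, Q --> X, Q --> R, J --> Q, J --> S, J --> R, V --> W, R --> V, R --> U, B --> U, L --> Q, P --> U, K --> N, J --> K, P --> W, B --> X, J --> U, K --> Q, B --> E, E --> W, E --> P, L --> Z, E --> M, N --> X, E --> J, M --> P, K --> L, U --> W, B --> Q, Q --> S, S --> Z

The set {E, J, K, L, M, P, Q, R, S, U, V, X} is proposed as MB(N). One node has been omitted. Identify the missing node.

B

A node's Markov blanket = Pa ∪ Ch ∪ (parents of Ch other than the node itself).
Pa(N) = {B, K}.
Children of N: P, Q, S, U, V, X.
Parents of each child, excluding N:
  parents(P) \ {N} = {E, L, M}.
  parents(Q) \ {N} = {B, J, K, L}.
  S's other parents are J, L, M, Q, R.
  U's other parents are B, J, L, P, R, S.
  parents(V) \ {N} = {P, R}.
  parents(X) \ {N} = {B, K, Q, R, V}.
MB(N) = {B, E, J, K, L, M, P, Q, R, S, U, V, X}.
Comparing with the claimed set, B is missing.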